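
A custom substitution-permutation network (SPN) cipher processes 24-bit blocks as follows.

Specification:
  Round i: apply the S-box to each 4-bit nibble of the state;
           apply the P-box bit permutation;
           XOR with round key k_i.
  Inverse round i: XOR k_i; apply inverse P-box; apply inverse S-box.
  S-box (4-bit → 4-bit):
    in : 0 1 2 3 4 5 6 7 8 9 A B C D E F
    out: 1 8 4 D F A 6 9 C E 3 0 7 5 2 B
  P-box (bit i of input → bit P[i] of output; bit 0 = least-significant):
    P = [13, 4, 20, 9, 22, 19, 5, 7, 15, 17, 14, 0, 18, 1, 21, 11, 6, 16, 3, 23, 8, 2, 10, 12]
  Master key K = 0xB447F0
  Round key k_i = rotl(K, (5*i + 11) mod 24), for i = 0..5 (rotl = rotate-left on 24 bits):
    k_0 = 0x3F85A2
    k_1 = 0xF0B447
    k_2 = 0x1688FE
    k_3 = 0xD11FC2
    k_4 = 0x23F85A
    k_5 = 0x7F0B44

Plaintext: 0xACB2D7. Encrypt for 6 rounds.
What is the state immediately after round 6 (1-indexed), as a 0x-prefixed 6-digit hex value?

s_0 = plaintext = 0xACB2D7
s_1 = Round(s_0, k_0) = 0x7EE6CE
s_2 = Round(s_1, k_1) = 0xBBE575
s_3 = Round(s_2, k_2) = 0x548A6D
s_4 = Round(s_3, k_3) = 0x6AA7AE
s_5 = Round(s_4, k_4) = 0x6E7C0D
s_6 = Round(s_5, k_5) = 0x28E740

0x28E740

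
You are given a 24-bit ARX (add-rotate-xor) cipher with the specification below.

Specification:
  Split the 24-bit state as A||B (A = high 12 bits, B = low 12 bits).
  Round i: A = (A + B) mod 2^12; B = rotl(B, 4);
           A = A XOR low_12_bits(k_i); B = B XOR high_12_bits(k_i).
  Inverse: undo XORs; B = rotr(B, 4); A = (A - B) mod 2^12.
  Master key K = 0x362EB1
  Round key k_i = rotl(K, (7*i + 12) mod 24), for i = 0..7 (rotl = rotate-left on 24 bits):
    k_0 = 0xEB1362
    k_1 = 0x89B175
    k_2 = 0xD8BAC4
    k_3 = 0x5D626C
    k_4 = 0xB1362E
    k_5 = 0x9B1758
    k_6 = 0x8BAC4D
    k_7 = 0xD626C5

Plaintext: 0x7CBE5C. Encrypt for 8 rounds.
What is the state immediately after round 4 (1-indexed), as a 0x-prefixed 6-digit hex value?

s_0 = plaintext = 0x7CBE5C
s_1 = Round(s_0, k_0) = 0x545B7F
s_2 = Round(s_1, k_1) = 0x1B1F60
s_3 = Round(s_2, k_2) = 0xBD5B84
s_4 = Round(s_3, k_3) = 0x535D9D
s_5 = Round(s_4, k_4) = 0x4FC2CE
s_6 = Round(s_5, k_5) = 0x092553
s_7 = Round(s_6, k_6) = 0x9A8D8F
s_8 = Round(s_7, k_7) = 0x1F259F

0x535D9D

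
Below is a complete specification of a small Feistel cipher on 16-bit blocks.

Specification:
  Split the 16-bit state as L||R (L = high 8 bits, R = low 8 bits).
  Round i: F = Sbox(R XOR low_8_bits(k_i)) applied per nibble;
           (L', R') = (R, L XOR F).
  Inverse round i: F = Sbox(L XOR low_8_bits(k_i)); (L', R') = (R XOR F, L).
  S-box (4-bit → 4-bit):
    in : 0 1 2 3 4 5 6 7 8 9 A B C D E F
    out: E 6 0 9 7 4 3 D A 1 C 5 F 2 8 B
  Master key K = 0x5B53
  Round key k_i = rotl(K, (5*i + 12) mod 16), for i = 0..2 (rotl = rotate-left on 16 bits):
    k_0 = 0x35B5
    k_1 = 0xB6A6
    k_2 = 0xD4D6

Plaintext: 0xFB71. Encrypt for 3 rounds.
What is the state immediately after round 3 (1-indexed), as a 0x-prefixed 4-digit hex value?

s_0 = plaintext = 0xFB71
s_1 = Round(s_0, k_0) = 0x710C
s_2 = Round(s_1, k_1) = 0x0CBD
s_3 = Round(s_2, k_2) = 0xBD39

0xBD39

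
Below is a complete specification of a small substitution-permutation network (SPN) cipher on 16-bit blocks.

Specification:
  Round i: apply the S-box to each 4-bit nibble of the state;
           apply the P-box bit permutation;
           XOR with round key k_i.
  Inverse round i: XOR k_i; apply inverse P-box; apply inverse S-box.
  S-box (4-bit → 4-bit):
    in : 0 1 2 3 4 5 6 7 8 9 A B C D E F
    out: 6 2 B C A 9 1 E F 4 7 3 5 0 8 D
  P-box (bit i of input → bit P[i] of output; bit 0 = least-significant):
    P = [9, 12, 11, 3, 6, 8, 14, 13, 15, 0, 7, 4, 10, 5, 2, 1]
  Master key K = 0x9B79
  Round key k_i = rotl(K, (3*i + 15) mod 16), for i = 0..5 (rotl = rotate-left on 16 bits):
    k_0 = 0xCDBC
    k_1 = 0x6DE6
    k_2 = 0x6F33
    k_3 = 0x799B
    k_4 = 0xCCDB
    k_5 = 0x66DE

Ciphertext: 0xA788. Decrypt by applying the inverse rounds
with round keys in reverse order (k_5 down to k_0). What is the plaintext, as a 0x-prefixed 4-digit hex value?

0x6D6E

s_0 = ciphertext = 0xA788
s_1 = InvRound(s_0, k_5) = 0x35AD
s_2 = InvRound(s_1, k_4) = 0x7580
s_3 = InvRound(s_2, k_3) = 0x54D3
s_4 = InvRound(s_3, k_2) = 0x192A
s_5 = InvRound(s_4, k_1) = 0xC9F4
s_6 = InvRound(s_5, k_0) = 0x6D6E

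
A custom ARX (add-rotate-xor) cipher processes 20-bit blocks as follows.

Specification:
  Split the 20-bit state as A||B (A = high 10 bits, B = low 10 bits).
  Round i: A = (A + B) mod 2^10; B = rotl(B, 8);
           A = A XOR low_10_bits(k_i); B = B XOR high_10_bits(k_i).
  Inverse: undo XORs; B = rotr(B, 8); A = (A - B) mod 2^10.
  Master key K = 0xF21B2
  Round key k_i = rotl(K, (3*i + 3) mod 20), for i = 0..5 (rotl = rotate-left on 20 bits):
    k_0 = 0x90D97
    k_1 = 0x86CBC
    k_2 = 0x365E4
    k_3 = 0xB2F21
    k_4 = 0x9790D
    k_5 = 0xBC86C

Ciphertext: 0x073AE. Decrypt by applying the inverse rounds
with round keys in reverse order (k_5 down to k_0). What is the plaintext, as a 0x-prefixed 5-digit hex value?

s_0 = ciphertext = 0x073AE
s_1 = InvRound(s_0, k_5) = 0xBFD71
s_2 = InvRound(s_1, k_4) = 0xCCCBF
s_3 = InvRound(s_2, k_3) = 0x901D2
s_4 = InvRound(s_3, k_2) = 0xDDC2D
s_5 = InvRound(s_4, k_1) = 0xBC4DA
s_6 = InvRound(s_5, k_0) = 0x40266

0x40266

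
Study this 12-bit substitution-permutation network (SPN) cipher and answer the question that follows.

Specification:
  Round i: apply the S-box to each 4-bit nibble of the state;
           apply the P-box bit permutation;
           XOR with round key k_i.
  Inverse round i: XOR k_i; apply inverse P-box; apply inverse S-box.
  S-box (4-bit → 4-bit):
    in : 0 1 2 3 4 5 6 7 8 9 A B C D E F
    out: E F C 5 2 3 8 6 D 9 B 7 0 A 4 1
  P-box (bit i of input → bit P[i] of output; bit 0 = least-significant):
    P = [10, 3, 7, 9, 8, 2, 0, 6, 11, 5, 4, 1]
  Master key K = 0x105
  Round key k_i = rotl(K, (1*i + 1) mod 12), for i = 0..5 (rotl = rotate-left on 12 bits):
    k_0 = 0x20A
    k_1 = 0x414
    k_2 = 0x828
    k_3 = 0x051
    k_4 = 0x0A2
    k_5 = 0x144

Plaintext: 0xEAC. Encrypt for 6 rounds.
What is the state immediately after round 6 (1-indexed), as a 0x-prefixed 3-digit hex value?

s_0 = plaintext = 0xEAC
s_1 = Round(s_0, k_0) = 0x35E
s_2 = Round(s_1, k_1) = 0xD80
s_3 = Round(s_2, k_2) = 0xBC3
s_4 = Round(s_3, k_3) = 0xCE1
s_5 = Round(s_4, k_4) = 0x62B
s_6 = Round(s_5, k_5) = 0x58F

0x58F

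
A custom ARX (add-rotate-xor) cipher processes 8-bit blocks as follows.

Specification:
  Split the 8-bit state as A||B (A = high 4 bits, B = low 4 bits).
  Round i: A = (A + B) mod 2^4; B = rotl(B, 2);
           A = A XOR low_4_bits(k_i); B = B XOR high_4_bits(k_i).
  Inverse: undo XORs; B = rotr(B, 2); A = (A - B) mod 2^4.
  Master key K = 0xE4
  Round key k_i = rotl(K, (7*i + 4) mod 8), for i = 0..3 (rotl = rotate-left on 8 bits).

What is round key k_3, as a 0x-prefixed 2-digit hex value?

0xC9

K = 0xE4
k_0 = rotl(K, (7*0+4) mod 8) = rotl(K, 4) = 0x4E
k_1 = rotl(K, (7*1+4) mod 8) = rotl(K, 3) = 0x27
k_2 = rotl(K, (7*2+4) mod 8) = rotl(K, 2) = 0x93
k_3 = rotl(K, (7*3+4) mod 8) = rotl(K, 1) = 0xC9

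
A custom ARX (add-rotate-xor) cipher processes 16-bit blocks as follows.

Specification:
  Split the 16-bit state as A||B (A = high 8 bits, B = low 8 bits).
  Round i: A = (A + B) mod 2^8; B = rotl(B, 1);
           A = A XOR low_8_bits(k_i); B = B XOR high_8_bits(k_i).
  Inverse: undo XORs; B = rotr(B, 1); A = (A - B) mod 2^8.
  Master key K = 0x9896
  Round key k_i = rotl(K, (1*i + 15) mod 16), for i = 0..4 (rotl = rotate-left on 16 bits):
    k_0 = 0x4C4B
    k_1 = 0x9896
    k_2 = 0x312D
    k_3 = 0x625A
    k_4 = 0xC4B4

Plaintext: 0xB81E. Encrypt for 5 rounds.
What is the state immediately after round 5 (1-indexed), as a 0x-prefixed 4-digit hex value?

s_0 = plaintext = 0xB81E
s_1 = Round(s_0, k_0) = 0x9D70
s_2 = Round(s_1, k_1) = 0x9B78
s_3 = Round(s_2, k_2) = 0x3EC1
s_4 = Round(s_3, k_3) = 0xA5E1
s_5 = Round(s_4, k_4) = 0x3207

0x3207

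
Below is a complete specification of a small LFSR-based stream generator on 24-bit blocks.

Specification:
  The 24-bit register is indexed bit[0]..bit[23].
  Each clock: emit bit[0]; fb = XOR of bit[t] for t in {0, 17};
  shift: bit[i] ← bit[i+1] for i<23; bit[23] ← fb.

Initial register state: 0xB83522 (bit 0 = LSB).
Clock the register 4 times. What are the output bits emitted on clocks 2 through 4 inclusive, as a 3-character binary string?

reg_0 = 0xB83522
clock 1: out=0, reg = 0x5C1A91
clock 2: out=1, reg = 0xAE0D48
clock 3: out=0, reg = 0xD706A4
clock 4: out=0, reg = 0xEB8352

100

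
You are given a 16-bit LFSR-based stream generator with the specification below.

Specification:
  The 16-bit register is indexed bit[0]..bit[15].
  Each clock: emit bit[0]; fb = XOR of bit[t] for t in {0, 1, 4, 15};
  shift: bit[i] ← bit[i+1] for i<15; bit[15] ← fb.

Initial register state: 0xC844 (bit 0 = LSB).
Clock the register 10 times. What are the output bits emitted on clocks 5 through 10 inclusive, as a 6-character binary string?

reg_0 = 0xC844
clock 1: out=0, reg = 0xE422
clock 2: out=0, reg = 0x7211
clock 3: out=1, reg = 0x3908
clock 4: out=0, reg = 0x1C84
clock 5: out=0, reg = 0x0E42
clock 6: out=0, reg = 0x8721
clock 7: out=1, reg = 0x4390
clock 8: out=0, reg = 0xA1C8
clock 9: out=0, reg = 0xD0E4
clock 10: out=0, reg = 0xE872

001000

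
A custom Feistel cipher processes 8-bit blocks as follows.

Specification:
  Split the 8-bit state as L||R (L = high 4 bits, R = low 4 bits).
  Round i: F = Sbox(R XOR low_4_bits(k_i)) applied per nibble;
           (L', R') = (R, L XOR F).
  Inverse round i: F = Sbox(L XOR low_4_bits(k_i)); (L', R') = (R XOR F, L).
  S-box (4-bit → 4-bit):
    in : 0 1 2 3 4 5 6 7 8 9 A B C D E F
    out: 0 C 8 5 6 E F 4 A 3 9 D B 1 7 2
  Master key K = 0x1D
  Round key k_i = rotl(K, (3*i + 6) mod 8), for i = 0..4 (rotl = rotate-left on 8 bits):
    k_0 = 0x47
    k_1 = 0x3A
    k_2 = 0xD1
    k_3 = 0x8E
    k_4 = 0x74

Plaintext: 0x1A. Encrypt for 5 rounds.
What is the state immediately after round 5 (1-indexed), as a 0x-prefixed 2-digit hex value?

s_0 = plaintext = 0x1A
s_1 = Round(s_0, k_0) = 0xA0
s_2 = Round(s_1, k_1) = 0x03
s_3 = Round(s_2, k_2) = 0x38
s_4 = Round(s_3, k_3) = 0x8C
s_5 = Round(s_4, k_4) = 0xC2

0xC2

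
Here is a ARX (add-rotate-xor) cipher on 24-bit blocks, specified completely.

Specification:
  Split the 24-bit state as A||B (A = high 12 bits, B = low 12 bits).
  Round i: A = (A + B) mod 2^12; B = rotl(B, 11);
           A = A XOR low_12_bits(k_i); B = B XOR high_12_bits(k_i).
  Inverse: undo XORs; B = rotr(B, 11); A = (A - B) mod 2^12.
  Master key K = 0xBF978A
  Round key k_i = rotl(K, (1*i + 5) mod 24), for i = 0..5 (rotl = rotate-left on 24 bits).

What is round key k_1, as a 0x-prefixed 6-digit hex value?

0xE5E2AF

K = 0xBF978A
k_0 = rotl(K, (1*0+5) mod 24) = rotl(K, 5) = 0xF2F157
k_1 = rotl(K, (1*1+5) mod 24) = rotl(K, 6) = 0xE5E2AF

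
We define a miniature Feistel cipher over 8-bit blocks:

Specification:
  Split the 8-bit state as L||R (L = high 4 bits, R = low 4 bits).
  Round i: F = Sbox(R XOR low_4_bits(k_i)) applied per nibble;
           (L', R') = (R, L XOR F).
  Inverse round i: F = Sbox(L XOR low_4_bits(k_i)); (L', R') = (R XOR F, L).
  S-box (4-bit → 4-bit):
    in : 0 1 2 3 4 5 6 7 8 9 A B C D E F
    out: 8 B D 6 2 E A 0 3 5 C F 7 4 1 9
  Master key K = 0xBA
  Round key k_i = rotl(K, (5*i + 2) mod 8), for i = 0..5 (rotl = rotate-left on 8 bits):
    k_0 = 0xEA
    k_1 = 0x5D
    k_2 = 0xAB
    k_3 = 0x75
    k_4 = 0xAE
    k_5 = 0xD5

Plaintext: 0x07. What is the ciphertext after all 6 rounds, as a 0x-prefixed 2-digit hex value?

0x0E

s_0 = plaintext = 0x07
s_1 = Round(s_0, k_0) = 0x74
s_2 = Round(s_1, k_1) = 0x42
s_3 = Round(s_2, k_2) = 0x21
s_4 = Round(s_3, k_3) = 0x10
s_5 = Round(s_4, k_4) = 0x00
s_6 = Round(s_5, k_5) = 0x0E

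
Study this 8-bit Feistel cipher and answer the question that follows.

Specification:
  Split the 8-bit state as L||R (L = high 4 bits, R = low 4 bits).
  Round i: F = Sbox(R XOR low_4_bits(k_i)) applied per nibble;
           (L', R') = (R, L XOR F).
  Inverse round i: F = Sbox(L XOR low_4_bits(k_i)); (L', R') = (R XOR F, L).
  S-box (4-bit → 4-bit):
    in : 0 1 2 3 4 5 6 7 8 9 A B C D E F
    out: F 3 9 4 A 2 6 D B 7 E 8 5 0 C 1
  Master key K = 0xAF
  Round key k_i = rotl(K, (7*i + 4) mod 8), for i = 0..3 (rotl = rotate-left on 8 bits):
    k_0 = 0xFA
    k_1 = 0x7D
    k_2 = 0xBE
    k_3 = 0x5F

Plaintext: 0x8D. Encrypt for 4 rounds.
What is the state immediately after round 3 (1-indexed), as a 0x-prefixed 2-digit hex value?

0x6E

s_0 = plaintext = 0x8D
s_1 = Round(s_0, k_0) = 0xD5
s_2 = Round(s_1, k_1) = 0x56
s_3 = Round(s_2, k_2) = 0x6E
s_4 = Round(s_3, k_3) = 0xE5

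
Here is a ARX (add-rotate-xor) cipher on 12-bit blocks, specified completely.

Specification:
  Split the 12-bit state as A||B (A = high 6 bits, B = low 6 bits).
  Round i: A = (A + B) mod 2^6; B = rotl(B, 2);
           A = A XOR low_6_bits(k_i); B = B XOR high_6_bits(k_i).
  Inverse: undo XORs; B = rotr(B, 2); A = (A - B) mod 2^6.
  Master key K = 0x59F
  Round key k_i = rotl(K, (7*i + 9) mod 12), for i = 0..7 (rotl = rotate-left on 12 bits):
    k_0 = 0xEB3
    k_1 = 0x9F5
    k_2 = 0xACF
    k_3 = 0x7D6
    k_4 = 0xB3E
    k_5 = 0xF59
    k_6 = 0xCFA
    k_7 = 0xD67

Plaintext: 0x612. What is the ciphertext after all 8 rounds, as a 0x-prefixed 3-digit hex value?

0xB26

s_0 = plaintext = 0x612
s_1 = Round(s_0, k_0) = 0x673
s_2 = Round(s_1, k_1) = 0xE68
s_3 = Round(s_2, k_2) = 0xB89
s_4 = Round(s_3, k_3) = 0x87B
s_5 = Round(s_4, k_4) = 0x883
s_6 = Round(s_5, k_5) = 0xF31
s_7 = Round(s_6, k_6) = 0x5F4
s_8 = Round(s_7, k_7) = 0xB26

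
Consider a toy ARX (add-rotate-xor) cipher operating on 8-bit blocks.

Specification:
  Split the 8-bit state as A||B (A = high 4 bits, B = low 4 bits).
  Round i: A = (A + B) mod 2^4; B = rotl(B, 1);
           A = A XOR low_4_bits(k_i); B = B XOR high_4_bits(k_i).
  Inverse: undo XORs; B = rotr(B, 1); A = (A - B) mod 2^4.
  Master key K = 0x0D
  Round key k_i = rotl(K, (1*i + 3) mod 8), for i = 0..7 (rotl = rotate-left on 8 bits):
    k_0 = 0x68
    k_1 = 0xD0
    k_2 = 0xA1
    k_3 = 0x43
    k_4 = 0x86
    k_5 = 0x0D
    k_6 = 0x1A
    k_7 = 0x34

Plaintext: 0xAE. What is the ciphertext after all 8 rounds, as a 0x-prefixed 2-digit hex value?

s_0 = plaintext = 0xAE
s_1 = Round(s_0, k_0) = 0x0B
s_2 = Round(s_1, k_1) = 0xBA
s_3 = Round(s_2, k_2) = 0x4F
s_4 = Round(s_3, k_3) = 0x0B
s_5 = Round(s_4, k_4) = 0xDF
s_6 = Round(s_5, k_5) = 0x1F
s_7 = Round(s_6, k_6) = 0xAE
s_8 = Round(s_7, k_7) = 0xCE

0xCE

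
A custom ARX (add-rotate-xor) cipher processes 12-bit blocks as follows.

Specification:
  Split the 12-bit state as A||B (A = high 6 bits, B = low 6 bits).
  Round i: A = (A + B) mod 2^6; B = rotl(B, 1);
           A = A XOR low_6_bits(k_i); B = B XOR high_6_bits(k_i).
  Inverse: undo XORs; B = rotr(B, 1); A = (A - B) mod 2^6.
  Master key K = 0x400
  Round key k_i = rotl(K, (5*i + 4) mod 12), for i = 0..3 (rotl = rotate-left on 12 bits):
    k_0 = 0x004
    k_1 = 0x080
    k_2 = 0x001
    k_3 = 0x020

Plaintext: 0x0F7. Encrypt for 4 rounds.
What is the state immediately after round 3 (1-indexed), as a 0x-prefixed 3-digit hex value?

0x2FA

s_0 = plaintext = 0x0F7
s_1 = Round(s_0, k_0) = 0xFAF
s_2 = Round(s_1, k_1) = 0xB5D
s_3 = Round(s_2, k_2) = 0x2FA
s_4 = Round(s_3, k_3) = 0x975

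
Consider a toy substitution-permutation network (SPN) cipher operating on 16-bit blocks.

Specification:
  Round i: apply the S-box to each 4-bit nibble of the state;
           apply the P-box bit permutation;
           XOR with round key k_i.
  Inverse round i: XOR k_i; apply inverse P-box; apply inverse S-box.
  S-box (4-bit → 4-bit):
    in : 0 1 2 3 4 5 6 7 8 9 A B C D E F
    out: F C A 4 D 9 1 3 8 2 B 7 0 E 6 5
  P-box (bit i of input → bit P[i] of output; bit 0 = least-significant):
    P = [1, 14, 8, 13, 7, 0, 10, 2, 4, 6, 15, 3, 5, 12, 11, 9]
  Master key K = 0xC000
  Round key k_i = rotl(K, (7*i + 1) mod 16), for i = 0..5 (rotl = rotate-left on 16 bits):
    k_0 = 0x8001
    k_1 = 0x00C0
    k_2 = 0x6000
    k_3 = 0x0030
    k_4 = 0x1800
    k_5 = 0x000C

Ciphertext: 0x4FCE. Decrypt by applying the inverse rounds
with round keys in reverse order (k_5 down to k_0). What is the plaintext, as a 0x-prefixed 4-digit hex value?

0x9E51

s_0 = ciphertext = 0x4FCE
s_1 = InvRound(s_0, k_5) = 0x19FB
s_2 = InvRound(s_1, k_4) = 0x6A7F
s_3 = InvRound(s_2, k_3) = 0x122A
s_4 = InvRound(s_3, k_2) = 0xA8CA
s_5 = InvRound(s_4, k_1) = 0x31C5
s_6 = InvRound(s_5, k_0) = 0x9E51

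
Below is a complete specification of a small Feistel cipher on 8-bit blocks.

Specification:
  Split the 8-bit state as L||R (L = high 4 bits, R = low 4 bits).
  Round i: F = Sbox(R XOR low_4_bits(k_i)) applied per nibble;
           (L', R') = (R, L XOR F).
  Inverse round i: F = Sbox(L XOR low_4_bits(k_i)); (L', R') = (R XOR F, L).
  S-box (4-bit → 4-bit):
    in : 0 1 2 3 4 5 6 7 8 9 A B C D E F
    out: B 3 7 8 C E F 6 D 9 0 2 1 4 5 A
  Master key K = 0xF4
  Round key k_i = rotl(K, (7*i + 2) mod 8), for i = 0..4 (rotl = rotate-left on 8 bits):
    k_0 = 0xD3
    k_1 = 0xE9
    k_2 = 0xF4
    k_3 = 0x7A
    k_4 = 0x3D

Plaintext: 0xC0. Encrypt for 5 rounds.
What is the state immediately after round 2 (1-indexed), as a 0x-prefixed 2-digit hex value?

0x44

s_0 = plaintext = 0xC0
s_1 = Round(s_0, k_0) = 0x04
s_2 = Round(s_1, k_1) = 0x44
s_3 = Round(s_2, k_2) = 0x4F
s_4 = Round(s_3, k_3) = 0xFA
s_5 = Round(s_4, k_4) = 0xA9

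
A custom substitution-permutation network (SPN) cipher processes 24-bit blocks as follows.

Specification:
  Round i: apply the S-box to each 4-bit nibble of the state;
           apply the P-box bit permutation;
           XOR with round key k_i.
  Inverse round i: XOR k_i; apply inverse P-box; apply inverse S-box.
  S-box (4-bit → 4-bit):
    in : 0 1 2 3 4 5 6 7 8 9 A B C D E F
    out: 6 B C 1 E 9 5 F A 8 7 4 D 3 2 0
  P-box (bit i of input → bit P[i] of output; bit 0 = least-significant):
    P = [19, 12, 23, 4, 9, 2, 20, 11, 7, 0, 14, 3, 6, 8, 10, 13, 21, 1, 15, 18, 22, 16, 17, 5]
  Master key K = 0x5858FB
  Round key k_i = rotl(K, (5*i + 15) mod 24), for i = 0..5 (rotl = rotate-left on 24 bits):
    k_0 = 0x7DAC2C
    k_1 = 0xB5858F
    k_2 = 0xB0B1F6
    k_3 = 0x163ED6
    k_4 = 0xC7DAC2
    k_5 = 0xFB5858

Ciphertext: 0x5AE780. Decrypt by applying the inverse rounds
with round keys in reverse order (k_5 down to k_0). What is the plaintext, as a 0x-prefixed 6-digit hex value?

0x5BC8EA

s_0 = ciphertext = 0x5AE780
s_1 = InvRound(s_0, k_5) = 0xE67554
s_2 = InvRound(s_1, k_4) = 0xEA4319
s_3 = InvRound(s_2, k_3) = 0x31774A
s_4 = InvRound(s_3, k_2) = 0x8BBCD2
s_5 = InvRound(s_4, k_1) = 0xB51841
s_6 = InvRound(s_5, k_0) = 0x5BC8EA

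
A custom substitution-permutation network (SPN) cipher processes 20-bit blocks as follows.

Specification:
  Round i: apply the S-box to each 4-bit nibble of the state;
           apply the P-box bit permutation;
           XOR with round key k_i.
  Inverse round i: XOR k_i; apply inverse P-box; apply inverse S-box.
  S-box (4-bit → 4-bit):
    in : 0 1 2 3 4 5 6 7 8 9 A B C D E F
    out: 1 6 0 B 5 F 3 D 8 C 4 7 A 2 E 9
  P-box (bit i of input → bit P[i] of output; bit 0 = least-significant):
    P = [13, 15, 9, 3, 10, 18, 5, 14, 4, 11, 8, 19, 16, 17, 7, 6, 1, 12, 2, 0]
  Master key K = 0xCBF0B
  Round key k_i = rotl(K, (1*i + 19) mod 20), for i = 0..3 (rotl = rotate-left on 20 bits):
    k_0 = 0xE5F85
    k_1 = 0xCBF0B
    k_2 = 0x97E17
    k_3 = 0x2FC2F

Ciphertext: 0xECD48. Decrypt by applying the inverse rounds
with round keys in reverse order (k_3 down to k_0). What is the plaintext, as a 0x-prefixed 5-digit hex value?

s_0 = ciphertext = 0xECD48
s_1 = InvRound(s_0, k_3) = 0x58910
s_2 = InvRound(s_1, k_2) = 0x5293B
s_3 = InvRound(s_2, k_1) = 0xD0F41
s_4 = InvRound(s_3, k_0) = 0x15282

0x15282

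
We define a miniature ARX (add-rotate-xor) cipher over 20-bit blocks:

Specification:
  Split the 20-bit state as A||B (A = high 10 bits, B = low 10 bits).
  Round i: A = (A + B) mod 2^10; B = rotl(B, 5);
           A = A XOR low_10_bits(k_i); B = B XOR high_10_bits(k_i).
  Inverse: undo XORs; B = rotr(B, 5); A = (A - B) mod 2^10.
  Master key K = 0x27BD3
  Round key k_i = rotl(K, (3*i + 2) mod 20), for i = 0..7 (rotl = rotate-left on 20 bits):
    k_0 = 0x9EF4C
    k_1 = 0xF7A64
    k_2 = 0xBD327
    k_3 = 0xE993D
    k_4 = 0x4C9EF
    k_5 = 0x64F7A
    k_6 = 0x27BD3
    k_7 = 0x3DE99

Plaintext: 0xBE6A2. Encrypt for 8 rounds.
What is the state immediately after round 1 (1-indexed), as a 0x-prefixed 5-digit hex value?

0xB5E2E

s_0 = plaintext = 0xBE6A2
s_1 = Round(s_0, k_0) = 0xB5E2E
s_2 = Round(s_1, k_1) = 0xD860F
s_3 = Round(s_2, k_2) = 0x95F04
s_4 = Round(s_3, k_3) = 0x19B3E
s_5 = Round(s_4, k_4) = 0x92EEB
s_6 = Round(s_5, k_5) = 0x930E4
s_7 = Round(s_6, k_6) = 0x38C19
s_8 = Round(s_7, k_7) = 0x997D7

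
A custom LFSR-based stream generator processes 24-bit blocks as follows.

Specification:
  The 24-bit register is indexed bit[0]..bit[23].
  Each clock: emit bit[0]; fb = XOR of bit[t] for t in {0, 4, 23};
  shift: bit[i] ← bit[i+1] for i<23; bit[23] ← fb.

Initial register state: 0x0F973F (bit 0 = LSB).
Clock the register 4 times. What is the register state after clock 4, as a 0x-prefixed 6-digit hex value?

0x40F973

reg_0 = 0x0F973F
clock 1: out=1, reg = 0x07CB9F
clock 2: out=1, reg = 0x03E5CF
clock 3: out=1, reg = 0x81F2E7
clock 4: out=1, reg = 0x40F973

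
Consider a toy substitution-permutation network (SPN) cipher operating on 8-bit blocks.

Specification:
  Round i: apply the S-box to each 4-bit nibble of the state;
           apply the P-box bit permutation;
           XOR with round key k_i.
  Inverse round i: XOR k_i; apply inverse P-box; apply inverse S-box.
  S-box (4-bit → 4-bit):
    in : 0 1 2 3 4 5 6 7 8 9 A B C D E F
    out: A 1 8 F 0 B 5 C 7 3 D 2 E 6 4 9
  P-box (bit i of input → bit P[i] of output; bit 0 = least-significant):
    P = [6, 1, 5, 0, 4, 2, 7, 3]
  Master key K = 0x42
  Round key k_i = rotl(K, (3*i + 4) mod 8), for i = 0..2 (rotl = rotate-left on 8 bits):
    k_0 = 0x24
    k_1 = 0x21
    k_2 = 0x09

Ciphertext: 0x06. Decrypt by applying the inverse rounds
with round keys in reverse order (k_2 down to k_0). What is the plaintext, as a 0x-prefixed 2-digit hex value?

s_0 = ciphertext = 0x06
s_1 = InvRound(s_0, k_2) = 0x00
s_2 = InvRound(s_1, k_1) = 0x47
s_3 = InvRound(s_2, k_0) = 0x43

0x43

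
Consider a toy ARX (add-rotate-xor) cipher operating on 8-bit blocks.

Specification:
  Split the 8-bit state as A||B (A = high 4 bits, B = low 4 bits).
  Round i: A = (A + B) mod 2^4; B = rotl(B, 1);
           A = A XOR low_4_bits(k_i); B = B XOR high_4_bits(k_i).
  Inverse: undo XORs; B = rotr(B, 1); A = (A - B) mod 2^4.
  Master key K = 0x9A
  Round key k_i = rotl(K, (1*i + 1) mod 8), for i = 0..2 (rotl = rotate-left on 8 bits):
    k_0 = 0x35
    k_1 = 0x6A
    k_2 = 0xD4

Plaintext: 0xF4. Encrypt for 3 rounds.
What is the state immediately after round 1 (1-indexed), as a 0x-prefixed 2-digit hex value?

s_0 = plaintext = 0xF4
s_1 = Round(s_0, k_0) = 0x6B
s_2 = Round(s_1, k_1) = 0xB1
s_3 = Round(s_2, k_2) = 0x8F

0x6B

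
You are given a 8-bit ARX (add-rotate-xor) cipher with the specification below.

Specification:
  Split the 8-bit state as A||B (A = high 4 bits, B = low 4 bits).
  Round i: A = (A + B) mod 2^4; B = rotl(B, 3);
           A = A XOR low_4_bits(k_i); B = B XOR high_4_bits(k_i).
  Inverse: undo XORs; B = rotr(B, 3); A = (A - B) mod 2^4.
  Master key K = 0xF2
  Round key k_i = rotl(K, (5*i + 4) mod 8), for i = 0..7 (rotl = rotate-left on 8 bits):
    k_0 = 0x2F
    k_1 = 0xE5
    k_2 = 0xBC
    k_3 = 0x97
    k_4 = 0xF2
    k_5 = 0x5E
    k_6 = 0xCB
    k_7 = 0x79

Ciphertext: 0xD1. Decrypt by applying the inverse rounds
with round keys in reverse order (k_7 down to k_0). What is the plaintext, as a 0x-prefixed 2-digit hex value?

s_0 = ciphertext = 0xD1
s_1 = InvRound(s_0, k_7) = 0x8C
s_2 = InvRound(s_1, k_6) = 0x30
s_3 = InvRound(s_2, k_5) = 0x3A
s_4 = InvRound(s_3, k_4) = 0x7A
s_5 = InvRound(s_4, k_3) = 0xA6
s_6 = InvRound(s_5, k_2) = 0xBB
s_7 = InvRound(s_6, k_1) = 0x4A
s_8 = InvRound(s_7, k_0) = 0xA1

0xA1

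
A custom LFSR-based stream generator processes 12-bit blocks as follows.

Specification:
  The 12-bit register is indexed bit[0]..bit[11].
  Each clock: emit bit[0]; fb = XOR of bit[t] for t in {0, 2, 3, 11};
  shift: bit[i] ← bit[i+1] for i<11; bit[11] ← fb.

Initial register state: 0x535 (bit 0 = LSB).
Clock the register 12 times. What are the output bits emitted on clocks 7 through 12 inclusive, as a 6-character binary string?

reg_0 = 0x535
clock 1: out=1, reg = 0x29A
clock 2: out=0, reg = 0x94D
clock 3: out=1, reg = 0x4A6
clock 4: out=0, reg = 0xA53
clock 5: out=1, reg = 0x529
clock 6: out=1, reg = 0x294
clock 7: out=0, reg = 0x94A
clock 8: out=0, reg = 0x4A5
clock 9: out=1, reg = 0x252
clock 10: out=0, reg = 0x129
clock 11: out=1, reg = 0x094
clock 12: out=0, reg = 0x84A

001010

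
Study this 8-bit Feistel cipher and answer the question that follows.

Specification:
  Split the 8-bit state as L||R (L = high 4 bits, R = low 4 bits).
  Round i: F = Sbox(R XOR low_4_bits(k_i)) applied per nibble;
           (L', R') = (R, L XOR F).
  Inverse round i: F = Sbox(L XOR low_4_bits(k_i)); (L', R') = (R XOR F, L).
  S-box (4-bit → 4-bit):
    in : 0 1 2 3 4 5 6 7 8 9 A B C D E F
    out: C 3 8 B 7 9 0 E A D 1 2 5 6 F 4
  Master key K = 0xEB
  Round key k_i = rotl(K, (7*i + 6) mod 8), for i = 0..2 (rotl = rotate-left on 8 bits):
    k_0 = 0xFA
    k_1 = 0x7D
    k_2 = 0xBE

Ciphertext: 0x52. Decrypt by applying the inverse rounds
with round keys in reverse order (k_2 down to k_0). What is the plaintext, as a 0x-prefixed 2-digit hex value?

s_0 = ciphertext = 0x52
s_1 = InvRound(s_0, k_2) = 0x05
s_2 = InvRound(s_1, k_1) = 0x30
s_3 = InvRound(s_2, k_0) = 0xD3

0xD3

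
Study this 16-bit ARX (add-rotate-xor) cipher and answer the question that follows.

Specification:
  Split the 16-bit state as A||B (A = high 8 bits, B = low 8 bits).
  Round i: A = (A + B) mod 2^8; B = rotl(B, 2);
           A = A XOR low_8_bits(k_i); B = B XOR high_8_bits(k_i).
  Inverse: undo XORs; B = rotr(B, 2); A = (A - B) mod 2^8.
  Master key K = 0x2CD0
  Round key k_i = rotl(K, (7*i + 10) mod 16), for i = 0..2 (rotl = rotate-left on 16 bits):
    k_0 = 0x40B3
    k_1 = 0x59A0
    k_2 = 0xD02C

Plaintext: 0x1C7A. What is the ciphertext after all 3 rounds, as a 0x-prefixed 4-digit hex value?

s_0 = plaintext = 0x1C7A
s_1 = Round(s_0, k_0) = 0x25A9
s_2 = Round(s_1, k_1) = 0x6EFF
s_3 = Round(s_2, k_2) = 0x412F

0x412F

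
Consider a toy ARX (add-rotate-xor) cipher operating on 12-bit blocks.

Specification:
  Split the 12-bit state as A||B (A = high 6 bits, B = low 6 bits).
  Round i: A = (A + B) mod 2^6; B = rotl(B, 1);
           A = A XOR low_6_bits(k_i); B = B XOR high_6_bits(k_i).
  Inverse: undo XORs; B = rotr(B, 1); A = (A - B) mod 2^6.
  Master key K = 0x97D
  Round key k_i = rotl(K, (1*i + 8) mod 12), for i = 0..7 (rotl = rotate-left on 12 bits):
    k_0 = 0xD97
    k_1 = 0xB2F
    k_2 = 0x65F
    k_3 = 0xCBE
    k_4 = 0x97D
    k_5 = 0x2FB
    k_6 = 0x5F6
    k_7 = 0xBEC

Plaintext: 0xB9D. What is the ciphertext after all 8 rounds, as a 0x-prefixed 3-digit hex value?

0xB35

s_0 = plaintext = 0xB9D
s_1 = Round(s_0, k_0) = 0x70C
s_2 = Round(s_1, k_1) = 0x1F4
s_3 = Round(s_2, k_2) = 0x930
s_4 = Round(s_3, k_3) = 0xA93
s_5 = Round(s_4, k_4) = 0x003
s_6 = Round(s_5, k_5) = 0xE0D
s_7 = Round(s_6, k_6) = 0xCCD
s_8 = Round(s_7, k_7) = 0xB35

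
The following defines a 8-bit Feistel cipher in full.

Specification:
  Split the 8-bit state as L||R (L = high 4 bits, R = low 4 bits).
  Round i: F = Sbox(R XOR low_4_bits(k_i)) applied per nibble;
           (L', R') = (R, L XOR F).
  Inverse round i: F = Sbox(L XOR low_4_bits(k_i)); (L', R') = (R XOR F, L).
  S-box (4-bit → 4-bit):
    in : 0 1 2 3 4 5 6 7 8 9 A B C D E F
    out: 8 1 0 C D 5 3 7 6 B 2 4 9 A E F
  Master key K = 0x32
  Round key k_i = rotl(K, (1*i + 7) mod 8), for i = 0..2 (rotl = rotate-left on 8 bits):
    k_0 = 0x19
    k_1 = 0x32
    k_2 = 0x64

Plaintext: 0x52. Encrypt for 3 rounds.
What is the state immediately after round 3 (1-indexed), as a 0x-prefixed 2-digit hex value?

0xE3

s_0 = plaintext = 0x52
s_1 = Round(s_0, k_0) = 0x21
s_2 = Round(s_1, k_1) = 0x1E
s_3 = Round(s_2, k_2) = 0xE3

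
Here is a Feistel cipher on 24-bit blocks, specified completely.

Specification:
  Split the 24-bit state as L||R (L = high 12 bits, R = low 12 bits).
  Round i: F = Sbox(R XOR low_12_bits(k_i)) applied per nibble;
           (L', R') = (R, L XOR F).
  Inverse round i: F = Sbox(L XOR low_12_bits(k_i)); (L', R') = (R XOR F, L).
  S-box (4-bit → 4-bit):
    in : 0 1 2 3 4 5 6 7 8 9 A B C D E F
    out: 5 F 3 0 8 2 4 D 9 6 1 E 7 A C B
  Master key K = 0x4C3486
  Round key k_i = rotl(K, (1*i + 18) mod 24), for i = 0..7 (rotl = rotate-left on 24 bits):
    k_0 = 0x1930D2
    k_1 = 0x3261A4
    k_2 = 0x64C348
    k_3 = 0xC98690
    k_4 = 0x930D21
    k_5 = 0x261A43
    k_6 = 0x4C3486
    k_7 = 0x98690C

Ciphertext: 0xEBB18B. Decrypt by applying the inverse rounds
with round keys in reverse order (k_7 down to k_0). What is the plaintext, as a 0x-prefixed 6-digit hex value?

0x7ED5D9

s_0 = ciphertext = 0xEBB18B
s_1 = InvRound(s_0, k_7) = 0xC66EBB
s_2 = InvRound(s_1, k_6) = 0x77EC66
s_3 = InvRound(s_2, k_5) = 0x66C77E
s_4 = InvRound(s_3, k_4) = 0x9F466C
s_5 = InvRound(s_4, k_3) = 0xD249F4
s_6 = InvRound(s_5, k_2) = 0x5B3D24
s_7 = InvRound(s_6, k_1) = 0x5D95B3
s_8 = InvRound(s_7, k_0) = 0x7ED5D9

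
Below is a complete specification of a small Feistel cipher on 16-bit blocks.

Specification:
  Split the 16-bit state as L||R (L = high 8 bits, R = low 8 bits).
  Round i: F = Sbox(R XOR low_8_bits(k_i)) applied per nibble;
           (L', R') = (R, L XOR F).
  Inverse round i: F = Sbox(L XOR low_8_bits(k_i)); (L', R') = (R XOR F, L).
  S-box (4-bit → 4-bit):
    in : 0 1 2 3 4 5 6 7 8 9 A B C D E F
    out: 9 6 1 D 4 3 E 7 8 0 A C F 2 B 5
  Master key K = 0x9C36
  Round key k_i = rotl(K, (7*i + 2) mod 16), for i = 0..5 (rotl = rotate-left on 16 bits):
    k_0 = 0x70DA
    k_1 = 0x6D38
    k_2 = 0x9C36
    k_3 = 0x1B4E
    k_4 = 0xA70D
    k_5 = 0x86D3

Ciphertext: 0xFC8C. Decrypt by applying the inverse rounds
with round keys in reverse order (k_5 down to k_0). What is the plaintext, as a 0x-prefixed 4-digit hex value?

0x1349

s_0 = ciphertext = 0xFC8C
s_1 = InvRound(s_0, k_5) = 0x99FC
s_2 = InvRound(s_1, k_4) = 0xF899
s_3 = InvRound(s_2, k_3) = 0x57F8
s_4 = InvRound(s_3, k_2) = 0x1E57
s_5 = InvRound(s_4, k_1) = 0x491E
s_6 = InvRound(s_5, k_0) = 0x1349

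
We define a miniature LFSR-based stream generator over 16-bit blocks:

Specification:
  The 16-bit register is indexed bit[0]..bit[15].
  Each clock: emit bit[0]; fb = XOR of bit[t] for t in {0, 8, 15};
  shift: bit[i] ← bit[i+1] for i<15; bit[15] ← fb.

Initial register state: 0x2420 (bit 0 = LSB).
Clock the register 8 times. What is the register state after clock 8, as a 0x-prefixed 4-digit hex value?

reg_0 = 0x2420
clock 1: out=0, reg = 0x1210
clock 2: out=0, reg = 0x0908
clock 3: out=0, reg = 0x8484
clock 4: out=0, reg = 0xC242
clock 5: out=0, reg = 0xE121
clock 6: out=1, reg = 0xF090
clock 7: out=0, reg = 0xF848
clock 8: out=0, reg = 0xFC24

0xFC24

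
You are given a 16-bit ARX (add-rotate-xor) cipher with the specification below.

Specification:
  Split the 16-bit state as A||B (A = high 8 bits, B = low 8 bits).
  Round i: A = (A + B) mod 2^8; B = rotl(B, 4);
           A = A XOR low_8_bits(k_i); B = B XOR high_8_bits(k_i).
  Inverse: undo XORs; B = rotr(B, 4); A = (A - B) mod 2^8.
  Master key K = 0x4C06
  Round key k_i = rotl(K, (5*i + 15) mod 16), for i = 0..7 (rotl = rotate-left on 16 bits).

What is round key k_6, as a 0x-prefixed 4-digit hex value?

K = 0x4C06
k_0 = rotl(K, (5*0+15) mod 16) = rotl(K, 15) = 0x2603
k_1 = rotl(K, (5*1+15) mod 16) = rotl(K, 4) = 0xC064
k_2 = rotl(K, (5*2+15) mod 16) = rotl(K, 9) = 0x0C98
k_3 = rotl(K, (5*3+15) mod 16) = rotl(K, 14) = 0x9301
k_4 = rotl(K, (5*4+15) mod 16) = rotl(K, 3) = 0x6032
k_5 = rotl(K, (5*5+15) mod 16) = rotl(K, 8) = 0x064C
k_6 = rotl(K, (5*6+15) mod 16) = rotl(K, 13) = 0xC980

0xC980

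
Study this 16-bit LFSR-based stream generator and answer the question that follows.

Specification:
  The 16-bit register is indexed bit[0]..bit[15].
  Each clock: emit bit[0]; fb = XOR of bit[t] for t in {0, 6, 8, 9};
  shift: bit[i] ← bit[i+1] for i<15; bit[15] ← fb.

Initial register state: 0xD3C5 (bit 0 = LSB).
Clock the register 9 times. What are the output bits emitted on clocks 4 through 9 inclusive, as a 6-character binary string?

000111

reg_0 = 0xD3C5
clock 1: out=1, reg = 0x69E2
clock 2: out=0, reg = 0x34F1
clock 3: out=1, reg = 0x1A78
clock 4: out=0, reg = 0x0D3C
clock 5: out=0, reg = 0x869E
clock 6: out=0, reg = 0xC34F
clock 7: out=1, reg = 0x61A7
clock 8: out=1, reg = 0x30D3
clock 9: out=1, reg = 0x1869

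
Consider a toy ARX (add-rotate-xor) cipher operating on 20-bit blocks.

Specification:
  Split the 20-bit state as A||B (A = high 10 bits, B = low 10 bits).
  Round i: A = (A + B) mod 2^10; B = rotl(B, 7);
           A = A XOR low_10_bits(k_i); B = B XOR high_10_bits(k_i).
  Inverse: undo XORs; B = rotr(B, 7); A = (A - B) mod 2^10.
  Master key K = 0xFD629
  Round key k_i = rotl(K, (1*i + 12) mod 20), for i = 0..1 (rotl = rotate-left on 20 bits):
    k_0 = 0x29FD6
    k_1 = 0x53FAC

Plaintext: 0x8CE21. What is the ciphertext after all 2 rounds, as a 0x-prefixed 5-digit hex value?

s_0 = plaintext = 0x8CE21
s_1 = Round(s_0, k_0) = 0xE0863
s_2 = Round(s_1, k_1) = 0x124C3

0x124C3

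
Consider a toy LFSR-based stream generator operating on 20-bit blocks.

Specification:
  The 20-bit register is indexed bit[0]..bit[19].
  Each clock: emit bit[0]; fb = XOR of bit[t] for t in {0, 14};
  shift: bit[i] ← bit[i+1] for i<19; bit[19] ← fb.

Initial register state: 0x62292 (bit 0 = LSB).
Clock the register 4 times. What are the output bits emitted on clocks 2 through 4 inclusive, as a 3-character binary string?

100

reg_0 = 0x62292
clock 1: out=0, reg = 0x31149
clock 2: out=1, reg = 0x988A4
clock 3: out=0, reg = 0x4C452
clock 4: out=0, reg = 0xA6229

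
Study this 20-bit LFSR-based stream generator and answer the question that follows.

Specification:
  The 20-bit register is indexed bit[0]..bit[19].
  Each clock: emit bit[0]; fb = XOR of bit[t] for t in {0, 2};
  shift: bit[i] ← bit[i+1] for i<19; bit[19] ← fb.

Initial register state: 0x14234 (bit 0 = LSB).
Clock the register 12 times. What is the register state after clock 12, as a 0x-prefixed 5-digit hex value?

0x2B914

reg_0 = 0x14234
clock 1: out=0, reg = 0x8A11A
clock 2: out=0, reg = 0x4508D
clock 3: out=1, reg = 0x22846
clock 4: out=0, reg = 0x91423
clock 5: out=1, reg = 0xC8A11
clock 6: out=1, reg = 0xE4508
clock 7: out=0, reg = 0x72284
clock 8: out=0, reg = 0xB9142
clock 9: out=0, reg = 0x5C8A1
clock 10: out=1, reg = 0xAE450
clock 11: out=0, reg = 0x57228
clock 12: out=0, reg = 0x2B914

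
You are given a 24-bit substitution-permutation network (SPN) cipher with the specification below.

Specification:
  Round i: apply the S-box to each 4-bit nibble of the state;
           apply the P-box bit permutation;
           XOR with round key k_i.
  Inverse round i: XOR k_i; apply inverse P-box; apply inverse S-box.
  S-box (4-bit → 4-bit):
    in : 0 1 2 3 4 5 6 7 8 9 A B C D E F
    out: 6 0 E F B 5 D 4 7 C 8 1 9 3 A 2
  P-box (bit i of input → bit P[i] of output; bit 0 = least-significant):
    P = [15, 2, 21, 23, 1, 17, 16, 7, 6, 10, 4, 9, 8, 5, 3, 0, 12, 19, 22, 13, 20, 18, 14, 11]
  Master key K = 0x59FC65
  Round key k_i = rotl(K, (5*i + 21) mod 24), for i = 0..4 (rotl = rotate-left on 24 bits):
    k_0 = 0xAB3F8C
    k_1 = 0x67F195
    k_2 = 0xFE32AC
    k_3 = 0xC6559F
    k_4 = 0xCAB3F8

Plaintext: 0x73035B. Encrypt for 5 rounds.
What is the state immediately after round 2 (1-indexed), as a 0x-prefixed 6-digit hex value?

s_0 = plaintext = 0x73035B
s_1 = Round(s_0, k_0) = 0xE2C9F6
s_2 = Round(s_1, k_1) = 0x895A84
s_3 = Round(s_2, k_2) = 0x29D1A2
s_4 = Round(s_3, k_3) = 0x223C3B
s_5 = Round(s_4, k_4) = 0x855813

0x895A84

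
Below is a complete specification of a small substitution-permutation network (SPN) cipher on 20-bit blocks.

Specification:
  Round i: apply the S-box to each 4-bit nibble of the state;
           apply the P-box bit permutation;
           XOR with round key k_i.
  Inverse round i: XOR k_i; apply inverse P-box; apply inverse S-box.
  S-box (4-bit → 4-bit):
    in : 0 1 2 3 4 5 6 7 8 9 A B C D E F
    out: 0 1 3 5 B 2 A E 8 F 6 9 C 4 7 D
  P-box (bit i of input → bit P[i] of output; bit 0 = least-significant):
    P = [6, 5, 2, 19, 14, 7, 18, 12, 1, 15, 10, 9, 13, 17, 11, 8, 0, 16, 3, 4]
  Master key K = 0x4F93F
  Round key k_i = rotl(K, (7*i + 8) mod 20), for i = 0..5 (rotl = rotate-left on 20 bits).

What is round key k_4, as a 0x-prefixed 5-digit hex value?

0xF4F93

K = 0x4F93F
k_0 = rotl(K, (7*0+8) mod 20) = rotl(K, 8) = 0x93F4F
k_1 = rotl(K, (7*1+8) mod 20) = rotl(K, 15) = 0xFA7C9
k_2 = rotl(K, (7*2+8) mod 20) = rotl(K, 2) = 0x3E4FD
k_3 = rotl(K, (7*3+8) mod 20) = rotl(K, 9) = 0x27E9F
k_4 = rotl(K, (7*4+8) mod 20) = rotl(K, 16) = 0xF4F93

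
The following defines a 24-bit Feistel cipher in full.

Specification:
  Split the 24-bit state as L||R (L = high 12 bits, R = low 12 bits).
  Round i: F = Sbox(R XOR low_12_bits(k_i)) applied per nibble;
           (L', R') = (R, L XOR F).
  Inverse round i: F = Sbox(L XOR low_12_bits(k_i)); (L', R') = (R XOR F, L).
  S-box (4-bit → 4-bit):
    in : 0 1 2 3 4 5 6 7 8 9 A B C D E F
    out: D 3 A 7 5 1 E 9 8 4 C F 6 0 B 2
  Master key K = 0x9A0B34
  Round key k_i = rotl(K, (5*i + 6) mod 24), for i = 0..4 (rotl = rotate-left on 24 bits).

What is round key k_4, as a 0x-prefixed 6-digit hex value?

K = 0x9A0B34
k_0 = rotl(K, (5*0+6) mod 24) = rotl(K, 6) = 0x82CD26
k_1 = rotl(K, (5*1+6) mod 24) = rotl(K, 11) = 0x59A4D0
k_2 = rotl(K, (5*2+6) mod 24) = rotl(K, 16) = 0x349A0B
k_3 = rotl(K, (5*3+6) mod 24) = rotl(K, 21) = 0x934166
k_4 = rotl(K, (5*4+6) mod 24) = rotl(K, 2) = 0x682CD2

0x682CD2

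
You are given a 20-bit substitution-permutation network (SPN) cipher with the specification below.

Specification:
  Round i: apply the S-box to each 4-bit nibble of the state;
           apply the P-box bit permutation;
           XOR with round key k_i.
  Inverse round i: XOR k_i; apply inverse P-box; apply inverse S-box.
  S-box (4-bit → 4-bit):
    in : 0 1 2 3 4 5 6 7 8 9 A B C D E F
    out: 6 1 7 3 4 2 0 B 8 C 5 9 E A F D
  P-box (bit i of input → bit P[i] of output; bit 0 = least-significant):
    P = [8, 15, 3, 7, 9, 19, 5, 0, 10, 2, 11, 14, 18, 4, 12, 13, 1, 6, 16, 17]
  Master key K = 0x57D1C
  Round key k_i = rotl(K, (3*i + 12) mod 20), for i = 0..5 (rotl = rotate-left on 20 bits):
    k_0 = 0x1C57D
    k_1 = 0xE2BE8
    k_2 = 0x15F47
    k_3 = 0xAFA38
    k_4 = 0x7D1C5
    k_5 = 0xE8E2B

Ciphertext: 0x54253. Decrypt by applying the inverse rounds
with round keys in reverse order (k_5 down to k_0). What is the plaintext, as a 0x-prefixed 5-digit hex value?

0x988FD

s_0 = ciphertext = 0x54253
s_1 = InvRound(s_0, k_5) = 0xC5F00
s_2 = InvRound(s_1, k_4) = 0xC627D
s_3 = InvRound(s_2, k_3) = 0xDA085
s_4 = InvRound(s_3, k_2) = 0x3FF37
s_5 = InvRound(s_4, k_1) = 0x227DC
s_6 = InvRound(s_5, k_0) = 0x988FD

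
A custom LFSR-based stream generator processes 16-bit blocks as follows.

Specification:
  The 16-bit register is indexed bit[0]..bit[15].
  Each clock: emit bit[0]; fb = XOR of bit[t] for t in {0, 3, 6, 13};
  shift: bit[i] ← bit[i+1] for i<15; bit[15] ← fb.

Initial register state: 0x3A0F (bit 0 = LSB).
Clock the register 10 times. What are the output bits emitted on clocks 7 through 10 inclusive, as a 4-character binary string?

0001

reg_0 = 0x3A0F
clock 1: out=1, reg = 0x9D07
clock 2: out=1, reg = 0xCE83
clock 3: out=1, reg = 0xE741
clock 4: out=1, reg = 0xF3A0
clock 5: out=0, reg = 0xF9D0
clock 6: out=0, reg = 0x7CE8
clock 7: out=0, reg = 0xBE74
clock 8: out=0, reg = 0x5F3A
clock 9: out=0, reg = 0xAF9D
clock 10: out=1, reg = 0xD7CE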